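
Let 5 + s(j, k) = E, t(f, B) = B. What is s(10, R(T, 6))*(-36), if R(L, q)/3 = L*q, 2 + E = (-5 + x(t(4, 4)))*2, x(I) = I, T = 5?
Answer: 324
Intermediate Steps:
E = -4 (E = -2 + (-5 + 4)*2 = -2 - 1*2 = -2 - 2 = -4)
R(L, q) = 3*L*q (R(L, q) = 3*(L*q) = 3*L*q)
s(j, k) = -9 (s(j, k) = -5 - 4 = -9)
s(10, R(T, 6))*(-36) = -9*(-36) = 324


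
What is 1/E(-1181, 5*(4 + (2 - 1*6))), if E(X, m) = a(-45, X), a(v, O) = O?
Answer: -1/1181 ≈ -0.00084674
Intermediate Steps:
E(X, m) = X
1/E(-1181, 5*(4 + (2 - 1*6))) = 1/(-1181) = -1/1181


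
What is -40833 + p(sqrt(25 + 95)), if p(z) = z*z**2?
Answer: -40833 + 240*sqrt(30) ≈ -39518.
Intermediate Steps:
p(z) = z**3
-40833 + p(sqrt(25 + 95)) = -40833 + (sqrt(25 + 95))**3 = -40833 + (sqrt(120))**3 = -40833 + (2*sqrt(30))**3 = -40833 + 240*sqrt(30)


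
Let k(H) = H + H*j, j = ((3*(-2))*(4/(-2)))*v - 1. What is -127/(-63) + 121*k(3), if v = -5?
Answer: -1372013/63 ≈ -21778.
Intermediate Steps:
j = -61 (j = ((3*(-2))*(4/(-2)))*(-5) - 1 = -24*(-1)/2*(-5) - 1 = -6*(-2)*(-5) - 1 = 12*(-5) - 1 = -60 - 1 = -61)
k(H) = -60*H (k(H) = H + H*(-61) = H - 61*H = -60*H)
-127/(-63) + 121*k(3) = -127/(-63) + 121*(-60*3) = -127*(-1/63) + 121*(-180) = 127/63 - 21780 = -1372013/63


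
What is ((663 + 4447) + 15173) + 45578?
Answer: 65861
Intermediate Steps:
((663 + 4447) + 15173) + 45578 = (5110 + 15173) + 45578 = 20283 + 45578 = 65861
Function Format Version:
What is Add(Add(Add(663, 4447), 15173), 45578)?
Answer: 65861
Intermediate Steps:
Add(Add(Add(663, 4447), 15173), 45578) = Add(Add(5110, 15173), 45578) = Add(20283, 45578) = 65861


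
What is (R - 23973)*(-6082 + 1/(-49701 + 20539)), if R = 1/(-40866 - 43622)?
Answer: 359237064662260125/2463839056 ≈ 1.4580e+8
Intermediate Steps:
R = -1/84488 (R = 1/(-84488) = -1/84488 ≈ -1.1836e-5)
(R - 23973)*(-6082 + 1/(-49701 + 20539)) = (-1/84488 - 23973)*(-6082 + 1/(-49701 + 20539)) = -2025430825*(-6082 + 1/(-29162))/84488 = -2025430825*(-6082 - 1/29162)/84488 = -2025430825/84488*(-177363285/29162) = 359237064662260125/2463839056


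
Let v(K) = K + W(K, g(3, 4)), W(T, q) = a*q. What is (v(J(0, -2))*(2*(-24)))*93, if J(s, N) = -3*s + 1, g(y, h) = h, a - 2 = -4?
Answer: 31248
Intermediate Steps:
a = -2 (a = 2 - 4 = -2)
J(s, N) = 1 - 3*s
W(T, q) = -2*q
v(K) = -8 + K (v(K) = K - 2*4 = K - 8 = -8 + K)
(v(J(0, -2))*(2*(-24)))*93 = ((-8 + (1 - 3*0))*(2*(-24)))*93 = ((-8 + (1 + 0))*(-48))*93 = ((-8 + 1)*(-48))*93 = -7*(-48)*93 = 336*93 = 31248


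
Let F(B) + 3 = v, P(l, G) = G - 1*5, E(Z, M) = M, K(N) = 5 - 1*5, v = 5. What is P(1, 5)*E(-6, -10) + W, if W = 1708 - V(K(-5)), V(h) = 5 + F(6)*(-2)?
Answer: 1707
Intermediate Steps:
K(N) = 0 (K(N) = 5 - 5 = 0)
P(l, G) = -5 + G (P(l, G) = G - 5 = -5 + G)
F(B) = 2 (F(B) = -3 + 5 = 2)
V(h) = 1 (V(h) = 5 + 2*(-2) = 5 - 4 = 1)
W = 1707 (W = 1708 - 1*1 = 1708 - 1 = 1707)
P(1, 5)*E(-6, -10) + W = (-5 + 5)*(-10) + 1707 = 0*(-10) + 1707 = 0 + 1707 = 1707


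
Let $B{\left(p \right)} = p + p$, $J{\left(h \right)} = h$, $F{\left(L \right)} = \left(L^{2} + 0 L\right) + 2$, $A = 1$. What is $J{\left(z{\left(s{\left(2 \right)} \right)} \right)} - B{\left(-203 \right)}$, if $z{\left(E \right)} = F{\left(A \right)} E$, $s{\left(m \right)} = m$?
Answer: $412$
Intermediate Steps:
$F{\left(L \right)} = 2 + L^{2}$ ($F{\left(L \right)} = \left(L^{2} + 0\right) + 2 = L^{2} + 2 = 2 + L^{2}$)
$z{\left(E \right)} = 3 E$ ($z{\left(E \right)} = \left(2 + 1^{2}\right) E = \left(2 + 1\right) E = 3 E$)
$B{\left(p \right)} = 2 p$
$J{\left(z{\left(s{\left(2 \right)} \right)} \right)} - B{\left(-203 \right)} = 3 \cdot 2 - 2 \left(-203\right) = 6 - -406 = 6 + 406 = 412$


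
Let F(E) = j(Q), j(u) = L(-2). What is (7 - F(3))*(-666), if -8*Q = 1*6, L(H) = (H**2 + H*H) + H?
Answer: -666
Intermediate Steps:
L(H) = H + 2*H**2 (L(H) = (H**2 + H**2) + H = 2*H**2 + H = H + 2*H**2)
Q = -3/4 (Q = -6/8 = -1/8*6 = -3/4 ≈ -0.75000)
j(u) = 6 (j(u) = -2*(1 + 2*(-2)) = -2*(1 - 4) = -2*(-3) = 6)
F(E) = 6
(7 - F(3))*(-666) = (7 - 1*6)*(-666) = (7 - 6)*(-666) = 1*(-666) = -666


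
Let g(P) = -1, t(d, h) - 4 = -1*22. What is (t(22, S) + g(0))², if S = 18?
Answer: 361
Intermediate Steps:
t(d, h) = -18 (t(d, h) = 4 - 1*22 = 4 - 22 = -18)
(t(22, S) + g(0))² = (-18 - 1)² = (-19)² = 361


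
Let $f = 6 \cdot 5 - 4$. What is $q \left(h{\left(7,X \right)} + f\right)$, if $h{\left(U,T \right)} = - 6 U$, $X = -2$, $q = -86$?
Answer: $1376$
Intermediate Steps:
$f = 26$ ($f = 30 - 4 = 26$)
$q \left(h{\left(7,X \right)} + f\right) = - 86 \left(\left(-6\right) 7 + 26\right) = - 86 \left(-42 + 26\right) = \left(-86\right) \left(-16\right) = 1376$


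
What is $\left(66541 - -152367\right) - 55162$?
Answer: $163746$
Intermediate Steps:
$\left(66541 - -152367\right) - 55162 = \left(66541 + 152367\right) - 55162 = 218908 - 55162 = 163746$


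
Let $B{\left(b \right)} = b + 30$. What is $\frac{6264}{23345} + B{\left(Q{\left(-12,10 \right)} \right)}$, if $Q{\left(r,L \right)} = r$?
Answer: $\frac{14706}{805} \approx 18.268$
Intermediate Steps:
$B{\left(b \right)} = 30 + b$
$\frac{6264}{23345} + B{\left(Q{\left(-12,10 \right)} \right)} = \frac{6264}{23345} + \left(30 - 12\right) = 6264 \cdot \frac{1}{23345} + 18 = \frac{216}{805} + 18 = \frac{14706}{805}$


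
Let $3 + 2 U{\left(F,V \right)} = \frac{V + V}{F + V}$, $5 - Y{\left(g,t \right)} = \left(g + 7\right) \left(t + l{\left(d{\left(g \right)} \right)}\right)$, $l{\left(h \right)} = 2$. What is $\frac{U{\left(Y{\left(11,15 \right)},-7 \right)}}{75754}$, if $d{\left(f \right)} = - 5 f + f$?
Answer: $- \frac{65}{3333176} \approx -1.9501 \cdot 10^{-5}$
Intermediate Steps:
$d{\left(f \right)} = - 4 f$
$Y{\left(g,t \right)} = 5 - \left(2 + t\right) \left(7 + g\right)$ ($Y{\left(g,t \right)} = 5 - \left(g + 7\right) \left(t + 2\right) = 5 - \left(7 + g\right) \left(2 + t\right) = 5 - \left(2 + t\right) \left(7 + g\right)$)
$U{\left(F,V \right)} = - \frac{3}{2} + \frac{V}{F + V}$ ($U{\left(F,V \right)} = - \frac{3}{2} + \frac{\left(V + V\right) \frac{1}{F + V}}{2} = - \frac{3}{2} + \frac{2 V \frac{1}{F + V}}{2} = - \frac{3}{2} + \frac{V}{F + V}$)
$\frac{U{\left(Y{\left(11,15 \right)},-7 \right)}}{75754} = \frac{\frac{1}{2} \frac{1}{\left(-9 - 105 - 22 - 11 \cdot 15\right) - 7} \left(\left(-1\right) \left(-7\right) - 3 \left(-9 - 105 - 22 - 11 \cdot 15\right)\right)}{75754} = \frac{7 - 3 \left(-9 - 105 - 22 - 165\right)}{2 \left(\left(-9 - 105 - 22 - 165\right) - 7\right)} \frac{1}{75754} = \frac{7 - -903}{2 \left(-301 - 7\right)} \frac{1}{75754} = \frac{7 + 903}{2 \left(-308\right)} \frac{1}{75754} = \frac{1}{2} \left(- \frac{1}{308}\right) 910 \cdot \frac{1}{75754} = \left(- \frac{65}{44}\right) \frac{1}{75754} = - \frac{65}{3333176}$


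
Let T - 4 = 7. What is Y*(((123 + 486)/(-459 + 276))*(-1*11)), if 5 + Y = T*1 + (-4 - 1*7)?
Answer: -11165/61 ≈ -183.03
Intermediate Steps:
T = 11 (T = 4 + 7 = 11)
Y = -5 (Y = -5 + (11*1 + (-4 - 1*7)) = -5 + (11 + (-4 - 7)) = -5 + (11 - 11) = -5 + 0 = -5)
Y*(((123 + 486)/(-459 + 276))*(-1*11)) = -5*(123 + 486)/(-459 + 276)*(-1*11) = -5*609/(-183)*(-11) = -5*609*(-1/183)*(-11) = -(-1015)*(-11)/61 = -5*2233/61 = -11165/61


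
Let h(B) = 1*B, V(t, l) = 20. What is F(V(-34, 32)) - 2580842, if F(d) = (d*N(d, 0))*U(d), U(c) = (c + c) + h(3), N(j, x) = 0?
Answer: -2580842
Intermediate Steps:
h(B) = B
U(c) = 3 + 2*c (U(c) = (c + c) + 3 = 2*c + 3 = 3 + 2*c)
F(d) = 0 (F(d) = (d*0)*(3 + 2*d) = 0*(3 + 2*d) = 0)
F(V(-34, 32)) - 2580842 = 0 - 2580842 = -2580842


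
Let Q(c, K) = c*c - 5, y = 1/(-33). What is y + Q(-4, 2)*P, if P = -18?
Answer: -6535/33 ≈ -198.03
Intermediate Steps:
y = -1/33 ≈ -0.030303
Q(c, K) = -5 + c**2 (Q(c, K) = c**2 - 5 = -5 + c**2)
y + Q(-4, 2)*P = -1/33 + (-5 + (-4)**2)*(-18) = -1/33 + (-5 + 16)*(-18) = -1/33 + 11*(-18) = -1/33 - 198 = -6535/33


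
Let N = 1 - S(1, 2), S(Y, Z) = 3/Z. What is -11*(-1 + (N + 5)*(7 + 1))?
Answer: -385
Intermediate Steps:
N = -1/2 (N = 1 - 3/2 = -1/2 ≈ -0.50000)
-11*(-1 + (N + 5)*(7 + 1)) = -11*(-1 + (-1/2 + 5)*(7 + 1)) = -11*(-1 + (9/2)*8) = -11*(-1 + 36) = -11*35 = -385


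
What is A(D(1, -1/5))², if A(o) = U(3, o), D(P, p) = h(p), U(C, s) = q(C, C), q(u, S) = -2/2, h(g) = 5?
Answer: 1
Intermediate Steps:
q(u, S) = -1 (q(u, S) = -2*½ = -1)
U(C, s) = -1
D(P, p) = 5
A(o) = -1
A(D(1, -1/5))² = (-1)² = 1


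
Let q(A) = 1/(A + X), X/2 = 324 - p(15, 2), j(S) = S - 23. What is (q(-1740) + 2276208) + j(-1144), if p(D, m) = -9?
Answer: 2443394033/1074 ≈ 2.2750e+6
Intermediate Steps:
j(S) = -23 + S
X = 666 (X = 2*(324 - 1*(-9)) = 2*(324 + 9) = 2*333 = 666)
q(A) = 1/(666 + A) (q(A) = 1/(A + 666) = 1/(666 + A))
(q(-1740) + 2276208) + j(-1144) = (1/(666 - 1740) + 2276208) + (-23 - 1144) = (1/(-1074) + 2276208) - 1167 = (-1/1074 + 2276208) - 1167 = 2444647391/1074 - 1167 = 2443394033/1074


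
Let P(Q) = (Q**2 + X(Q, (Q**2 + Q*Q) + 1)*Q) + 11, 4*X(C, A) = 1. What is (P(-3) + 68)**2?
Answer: 121801/16 ≈ 7612.6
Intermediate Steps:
X(C, A) = 1/4 (X(C, A) = (1/4)*1 = 1/4)
P(Q) = 11 + Q**2 + Q/4 (P(Q) = (Q**2 + Q/4) + 11 = 11 + Q**2 + Q/4)
(P(-3) + 68)**2 = ((11 + (-3)**2 + (1/4)*(-3)) + 68)**2 = ((11 + 9 - 3/4) + 68)**2 = (77/4 + 68)**2 = (349/4)**2 = 121801/16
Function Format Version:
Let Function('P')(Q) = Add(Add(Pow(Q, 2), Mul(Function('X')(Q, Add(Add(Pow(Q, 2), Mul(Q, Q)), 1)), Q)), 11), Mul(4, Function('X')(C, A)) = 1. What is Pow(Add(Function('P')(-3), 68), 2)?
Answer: Rational(121801, 16) ≈ 7612.6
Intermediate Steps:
Function('X')(C, A) = Rational(1, 4) (Function('X')(C, A) = Mul(Rational(1, 4), 1) = Rational(1, 4))
Function('P')(Q) = Add(11, Pow(Q, 2), Mul(Rational(1, 4), Q)) (Function('P')(Q) = Add(Add(Pow(Q, 2), Mul(Rational(1, 4), Q)), 11) = Add(11, Pow(Q, 2), Mul(Rational(1, 4), Q)))
Pow(Add(Function('P')(-3), 68), 2) = Pow(Add(Add(11, Pow(-3, 2), Mul(Rational(1, 4), -3)), 68), 2) = Pow(Add(Add(11, 9, Rational(-3, 4)), 68), 2) = Pow(Add(Rational(77, 4), 68), 2) = Pow(Rational(349, 4), 2) = Rational(121801, 16)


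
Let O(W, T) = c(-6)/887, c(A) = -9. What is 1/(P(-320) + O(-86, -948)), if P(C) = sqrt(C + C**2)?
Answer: 7983/80313379439 + 6294152*sqrt(1595)/80313379439 ≈ 0.0031300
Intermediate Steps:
O(W, T) = -9/887
1/(P(-320) + O(-86, -948)) = 1/(sqrt(-320*(1 - 320)) - 9/887) = 1/(sqrt(-320*(-319)) - 9/887) = 1/(sqrt(102080) - 9/887) = 1/(8*sqrt(1595) - 9/887) = 1/(-9/887 + 8*sqrt(1595))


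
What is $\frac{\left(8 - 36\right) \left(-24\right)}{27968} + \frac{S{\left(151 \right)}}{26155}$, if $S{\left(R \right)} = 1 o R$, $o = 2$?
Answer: $\frac{813203}{22859470} \approx 0.035574$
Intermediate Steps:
$S{\left(R \right)} = 2 R$ ($S{\left(R \right)} = 1 \cdot 2 R = 2 R$)
$\frac{\left(8 - 36\right) \left(-24\right)}{27968} + \frac{S{\left(151 \right)}}{26155} = \frac{\left(8 - 36\right) \left(-24\right)}{27968} + \frac{2 \cdot 151}{26155} = \left(8 - 36\right) \left(-24\right) \frac{1}{27968} + 302 \cdot \frac{1}{26155} = \left(-28\right) \left(-24\right) \frac{1}{27968} + \frac{302}{26155} = 672 \cdot \frac{1}{27968} + \frac{302}{26155} = \frac{21}{874} + \frac{302}{26155} = \frac{813203}{22859470}$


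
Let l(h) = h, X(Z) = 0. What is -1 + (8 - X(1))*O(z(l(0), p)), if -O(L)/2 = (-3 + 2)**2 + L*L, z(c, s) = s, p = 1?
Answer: -33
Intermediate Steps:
O(L) = -2 - 2*L**2 (O(L) = -2*((-3 + 2)**2 + L*L) = -2*((-1)**2 + L**2) = -2*(1 + L**2) = -2 - 2*L**2)
-1 + (8 - X(1))*O(z(l(0), p)) = -1 + (8 - 1*0)*(-2 - 2*1**2) = -1 + (8 + 0)*(-2 - 2*1) = -1 + 8*(-2 - 2) = -1 + 8*(-4) = -1 - 32 = -33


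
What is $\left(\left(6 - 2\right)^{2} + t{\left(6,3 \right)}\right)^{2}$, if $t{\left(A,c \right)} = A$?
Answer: $484$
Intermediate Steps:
$\left(\left(6 - 2\right)^{2} + t{\left(6,3 \right)}\right)^{2} = \left(\left(6 - 2\right)^{2} + 6\right)^{2} = \left(4^{2} + 6\right)^{2} = \left(16 + 6\right)^{2} = 22^{2} = 484$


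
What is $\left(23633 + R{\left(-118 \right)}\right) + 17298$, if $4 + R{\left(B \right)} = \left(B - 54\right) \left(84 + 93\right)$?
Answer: $10483$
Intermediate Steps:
$R{\left(B \right)} = -9562 + 177 B$ ($R{\left(B \right)} = -4 + \left(B - 54\right) \left(84 + 93\right) = -4 + \left(-54 + B\right) 177 = -4 + \left(-9558 + 177 B\right) = -9562 + 177 B$)
$\left(23633 + R{\left(-118 \right)}\right) + 17298 = \left(23633 + \left(-9562 + 177 \left(-118\right)\right)\right) + 17298 = \left(23633 - 30448\right) + 17298 = -6815 + 17298 = 10483$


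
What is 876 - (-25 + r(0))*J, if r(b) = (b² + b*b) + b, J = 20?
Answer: 1376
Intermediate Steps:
r(b) = b + 2*b² (r(b) = (b² + b²) + b = 2*b² + b = b + 2*b²)
876 - (-25 + r(0))*J = 876 - (-25 + 0*(1 + 2*0))*20 = 876 - (-25 + 0*(1 + 0))*20 = 876 - (-25 + 0*1)*20 = 876 - (-25 + 0)*20 = 876 - (-25)*20 = 876 - 1*(-500) = 876 + 500 = 1376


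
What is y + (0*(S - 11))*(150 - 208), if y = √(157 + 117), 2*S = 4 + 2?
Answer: √274 ≈ 16.553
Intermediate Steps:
S = 3 (S = (4 + 2)/2 = (½)*6 = 3)
y = √274 ≈ 16.553
y + (0*(S - 11))*(150 - 208) = √274 + (0*(3 - 11))*(150 - 208) = √274 + (0*(-8))*(-58) = √274 + 0*(-58) = √274 + 0 = √274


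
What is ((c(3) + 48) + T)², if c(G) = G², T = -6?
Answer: 2601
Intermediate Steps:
((c(3) + 48) + T)² = ((3² + 48) - 6)² = ((9 + 48) - 6)² = (57 - 6)² = 51² = 2601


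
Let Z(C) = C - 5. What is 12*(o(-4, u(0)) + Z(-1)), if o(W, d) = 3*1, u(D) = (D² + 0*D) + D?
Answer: -36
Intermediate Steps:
u(D) = D + D² (u(D) = (D² + 0) + D = D² + D = D + D²)
o(W, d) = 3
Z(C) = -5 + C
12*(o(-4, u(0)) + Z(-1)) = 12*(3 + (-5 - 1)) = 12*(3 - 6) = 12*(-3) = -36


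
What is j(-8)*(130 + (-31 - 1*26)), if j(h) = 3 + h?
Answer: -365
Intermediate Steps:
j(-8)*(130 + (-31 - 1*26)) = (3 - 8)*(130 + (-31 - 1*26)) = -5*(130 + (-31 - 26)) = -5*(130 - 57) = -5*73 = -365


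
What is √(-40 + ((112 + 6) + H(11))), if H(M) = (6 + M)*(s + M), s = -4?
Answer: √197 ≈ 14.036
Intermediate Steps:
H(M) = (-4 + M)*(6 + M) (H(M) = (6 + M)*(-4 + M) = (-4 + M)*(6 + M))
√(-40 + ((112 + 6) + H(11))) = √(-40 + ((112 + 6) + (-24 + 11² + 2*11))) = √(-40 + (118 + (-24 + 121 + 22))) = √(-40 + (118 + 119)) = √(-40 + 237) = √197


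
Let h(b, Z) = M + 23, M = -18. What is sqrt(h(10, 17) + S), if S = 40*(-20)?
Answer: I*sqrt(795) ≈ 28.196*I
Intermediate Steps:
S = -800
h(b, Z) = 5 (h(b, Z) = -18 + 23 = 5)
sqrt(h(10, 17) + S) = sqrt(5 - 800) = sqrt(-795) = I*sqrt(795)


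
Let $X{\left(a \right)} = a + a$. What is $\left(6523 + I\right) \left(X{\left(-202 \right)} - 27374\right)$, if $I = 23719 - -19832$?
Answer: $-1390955572$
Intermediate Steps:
$X{\left(a \right)} = 2 a$
$I = 43551$ ($I = 23719 + 19832 = 43551$)
$\left(6523 + I\right) \left(X{\left(-202 \right)} - 27374\right) = \left(6523 + 43551\right) \left(2 \left(-202\right) - 27374\right) = 50074 \left(-404 - 27374\right) = 50074 \left(-27778\right) = -1390955572$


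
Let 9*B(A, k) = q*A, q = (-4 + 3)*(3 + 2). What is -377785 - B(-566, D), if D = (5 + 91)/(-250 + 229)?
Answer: -3402895/9 ≈ -3.7810e+5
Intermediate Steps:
D = -32/7 (D = 96/(-21) = 96*(-1/21) = -32/7 ≈ -4.5714)
q = -5 (q = -1*5 = -5)
B(A, k) = -5*A/9 (B(A, k) = (-5*A)/9 = -5*A/9)
-377785 - B(-566, D) = -377785 - (-5)*(-566)/9 = -377785 - 1*2830/9 = -377785 - 2830/9 = -3402895/9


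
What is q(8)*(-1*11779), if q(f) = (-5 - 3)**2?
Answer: -753856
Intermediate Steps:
q(f) = 64 (q(f) = (-8)**2 = 64)
q(8)*(-1*11779) = 64*(-1*11779) = 64*(-11779) = -753856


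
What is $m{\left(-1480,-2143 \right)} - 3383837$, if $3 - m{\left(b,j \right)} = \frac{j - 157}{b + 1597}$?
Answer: $- \frac{395906278}{117} \approx -3.3838 \cdot 10^{6}$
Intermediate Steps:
$m{\left(b,j \right)} = 3 - \frac{-157 + j}{1597 + b}$ ($m{\left(b,j \right)} = 3 - \frac{j - 157}{b + 1597} = 3 - \frac{-157 + j}{1597 + b}$)
$m{\left(-1480,-2143 \right)} - 3383837 = \frac{4948 - -2143 + 3 \left(-1480\right)}{1597 - 1480} - 3383837 = \frac{4948 + 2143 - 4440}{117} - 3383837 = \frac{1}{117} \cdot 2651 - 3383837 = \frac{2651}{117} - 3383837 = - \frac{395906278}{117}$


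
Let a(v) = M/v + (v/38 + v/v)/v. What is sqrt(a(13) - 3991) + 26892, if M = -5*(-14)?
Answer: 26892 + I*sqrt(972608442)/494 ≈ 26892.0 + 63.131*I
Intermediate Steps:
M = 70
a(v) = 70/v + (1 + v/38)/v (a(v) = 70/v + (v/38 + v/v)/v = 70/v + (v*(1/38) + 1)/v = 70/v + (v/38 + 1)/v = 70/v + (1 + v/38)/v)
sqrt(a(13) - 3991) + 26892 = sqrt((1/38)*(2698 + 13)/13 - 3991) + 26892 = sqrt((1/38)*(1/13)*2711 - 3991) + 26892 = sqrt(2711/494 - 3991) + 26892 = sqrt(-1968843/494) + 26892 = I*sqrt(972608442)/494 + 26892 = 26892 + I*sqrt(972608442)/494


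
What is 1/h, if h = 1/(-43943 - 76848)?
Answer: -120791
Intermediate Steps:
h = -1/120791 (h = 1/(-120791) = -1/120791 ≈ -8.2788e-6)
1/h = 1/(-1/120791) = -120791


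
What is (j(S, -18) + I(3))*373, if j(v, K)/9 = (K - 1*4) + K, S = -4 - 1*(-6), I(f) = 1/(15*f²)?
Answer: -18127427/135 ≈ -1.3428e+5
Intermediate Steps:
I(f) = 1/(15*f²)
S = 2 (S = -4 + 6 = 2)
j(v, K) = -36 + 18*K (j(v, K) = 9*((K - 1*4) + K) = 9*((K - 4) + K) = 9*((-4 + K) + K) = 9*(-4 + 2*K) = -36 + 18*K)
(j(S, -18) + I(3))*373 = ((-36 + 18*(-18)) + (1/15)/3²)*373 = ((-36 - 324) + (1/15)*(⅑))*373 = (-360 + 1/135)*373 = -48599/135*373 = -18127427/135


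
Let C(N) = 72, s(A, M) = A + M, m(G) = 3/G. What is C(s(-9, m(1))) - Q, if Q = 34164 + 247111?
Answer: -281203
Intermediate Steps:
Q = 281275
C(s(-9, m(1))) - Q = 72 - 1*281275 = 72 - 281275 = -281203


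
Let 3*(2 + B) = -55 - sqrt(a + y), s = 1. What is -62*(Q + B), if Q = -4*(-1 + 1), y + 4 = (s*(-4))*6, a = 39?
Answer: 3782/3 + 62*sqrt(11)/3 ≈ 1329.2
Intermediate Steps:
y = -28 (y = -4 + (1*(-4))*6 = -4 - 4*6 = -4 - 24 = -28)
B = -61/3 - sqrt(11)/3 (B = -2 + (-55 - sqrt(39 - 28))/3 = -2 + (-55 - sqrt(11))/3 = -2 + (-55/3 - sqrt(11)/3) = -61/3 - sqrt(11)/3 ≈ -21.439)
Q = 0 (Q = -4*0 = 0)
-62*(Q + B) = -62*(0 + (-61/3 - sqrt(11)/3)) = -62*(-61/3 - sqrt(11)/3) = 3782/3 + 62*sqrt(11)/3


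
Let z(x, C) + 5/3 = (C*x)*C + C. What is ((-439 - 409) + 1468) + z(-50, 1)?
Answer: 1708/3 ≈ 569.33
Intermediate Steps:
z(x, C) = -5/3 + C + x*C² (z(x, C) = -5/3 + ((C*x)*C + C) = -5/3 + (x*C² + C) = -5/3 + (C + x*C²) = -5/3 + C + x*C²)
((-439 - 409) + 1468) + z(-50, 1) = ((-439 - 409) + 1468) + (-5/3 + 1 - 50*1²) = (-848 + 1468) + (-5/3 + 1 - 50*1) = 620 + (-5/3 + 1 - 50) = 620 - 152/3 = 1708/3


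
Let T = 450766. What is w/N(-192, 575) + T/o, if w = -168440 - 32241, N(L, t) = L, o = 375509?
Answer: 75444068701/72097728 ≈ 1046.4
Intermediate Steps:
w = -200681
w/N(-192, 575) + T/o = -200681/(-192) + 450766/375509 = -200681*(-1/192) + 450766*(1/375509) = 200681/192 + 450766/375509 = 75444068701/72097728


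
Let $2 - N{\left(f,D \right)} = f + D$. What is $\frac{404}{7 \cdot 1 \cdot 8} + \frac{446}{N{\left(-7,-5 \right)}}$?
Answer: $\frac{547}{14} \approx 39.071$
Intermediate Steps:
$N{\left(f,D \right)} = 2 - D - f$ ($N{\left(f,D \right)} = 2 - \left(f + D\right) = 2 - \left(D + f\right) = 2 - D - f$)
$\frac{404}{7 \cdot 1 \cdot 8} + \frac{446}{N{\left(-7,-5 \right)}} = \frac{404}{7 \cdot 1 \cdot 8} + \frac{446}{2 - -5 - -7} = \frac{404}{7 \cdot 8} + \frac{446}{2 + 5 + 7} = \frac{404}{56} + \frac{446}{14} = 404 \cdot \frac{1}{56} + 446 \cdot \frac{1}{14} = \frac{101}{14} + \frac{223}{7} = \frac{547}{14}$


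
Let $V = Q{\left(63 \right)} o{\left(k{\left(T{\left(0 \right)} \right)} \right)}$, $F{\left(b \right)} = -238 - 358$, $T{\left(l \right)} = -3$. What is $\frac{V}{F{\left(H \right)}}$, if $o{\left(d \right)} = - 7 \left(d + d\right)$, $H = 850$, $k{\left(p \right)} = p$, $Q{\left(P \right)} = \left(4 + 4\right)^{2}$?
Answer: $- \frac{672}{149} \approx -4.5101$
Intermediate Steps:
$Q{\left(P \right)} = 64$ ($Q{\left(P \right)} = 8^{2} = 64$)
$o{\left(d \right)} = - 14 d$ ($o{\left(d \right)} = - 7 \cdot 2 d = - 14 d$)
$F{\left(b \right)} = -596$
$V = 2688$ ($V = 64 \left(\left(-14\right) \left(-3\right)\right) = 64 \cdot 42 = 2688$)
$\frac{V}{F{\left(H \right)}} = \frac{2688}{-596} = 2688 \left(- \frac{1}{596}\right) = - \frac{672}{149}$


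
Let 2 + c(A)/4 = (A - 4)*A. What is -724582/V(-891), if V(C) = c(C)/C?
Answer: 322801281/1594886 ≈ 202.40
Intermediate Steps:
c(A) = -8 + 4*A*(-4 + A) (c(A) = -8 + 4*((A - 4)*A) = -8 + 4*((-4 + A)*A) = -8 + 4*(A*(-4 + A)) = -8 + 4*A*(-4 + A))
V(C) = (-8 - 16*C + 4*C²)/C
-724582/V(-891) = -724582/(-16 - 8/(-891) + 4*(-891)) = -724582/(-16 - 8*(-1/891) - 3564) = -724582/(-16 + 8/891 - 3564) = -724582/(-3189772/891) = -724582*(-891/3189772) = 322801281/1594886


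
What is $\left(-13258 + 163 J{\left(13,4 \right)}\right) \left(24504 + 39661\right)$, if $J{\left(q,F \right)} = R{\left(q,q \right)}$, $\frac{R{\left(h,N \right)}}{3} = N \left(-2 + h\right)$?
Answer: $3636166385$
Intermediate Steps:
$R{\left(h,N \right)} = 3 N \left(-2 + h\right)$
$J{\left(q,F \right)} = 3 q \left(-2 + q\right)$
$\left(-13258 + 163 J{\left(13,4 \right)}\right) \left(24504 + 39661\right) = \left(-13258 + 163 \cdot 3 \cdot 13 \left(-2 + 13\right)\right) \left(24504 + 39661\right) = \left(-13258 + 163 \cdot 3 \cdot 13 \cdot 11\right) 64165 = \left(-13258 + 163 \cdot 429\right) 64165 = \left(-13258 + 69927\right) 64165 = 56669 \cdot 64165 = 3636166385$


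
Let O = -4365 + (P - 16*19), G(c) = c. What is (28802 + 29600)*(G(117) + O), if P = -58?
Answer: -269233220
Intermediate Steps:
O = -4727 (O = -4365 + (-58 - 16*19) = -4365 + (-58 - 304) = -4365 - 362 = -4727)
(28802 + 29600)*(G(117) + O) = (28802 + 29600)*(117 - 4727) = 58402*(-4610) = -269233220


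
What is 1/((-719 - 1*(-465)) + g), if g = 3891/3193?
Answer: -3193/807131 ≈ -0.0039560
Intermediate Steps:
g = 3891/3193 (g = 3891*(1/3193) = 3891/3193 ≈ 1.2186)
1/((-719 - 1*(-465)) + g) = 1/((-719 - 1*(-465)) + 3891/3193) = 1/((-719 + 465) + 3891/3193) = 1/(-254 + 3891/3193) = 1/(-807131/3193) = -3193/807131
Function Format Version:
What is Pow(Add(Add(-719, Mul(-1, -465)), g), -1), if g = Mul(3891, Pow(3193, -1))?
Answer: Rational(-3193, 807131) ≈ -0.0039560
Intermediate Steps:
g = Rational(3891, 3193) (g = Mul(3891, Rational(1, 3193)) = Rational(3891, 3193) ≈ 1.2186)
Pow(Add(Add(-719, Mul(-1, -465)), g), -1) = Pow(Add(Add(-719, Mul(-1, -465)), Rational(3891, 3193)), -1) = Pow(Add(Add(-719, 465), Rational(3891, 3193)), -1) = Pow(Add(-254, Rational(3891, 3193)), -1) = Pow(Rational(-807131, 3193), -1) = Rational(-3193, 807131)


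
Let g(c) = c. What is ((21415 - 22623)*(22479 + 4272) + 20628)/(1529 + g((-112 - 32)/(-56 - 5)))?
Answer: -1969969380/93413 ≈ -21089.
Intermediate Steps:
((21415 - 22623)*(22479 + 4272) + 20628)/(1529 + g((-112 - 32)/(-56 - 5))) = ((21415 - 22623)*(22479 + 4272) + 20628)/(1529 + (-112 - 32)/(-56 - 5)) = (-1208*26751 + 20628)/(1529 - 144/(-61)) = (-32315208 + 20628)/(1529 - 144*(-1/61)) = -32294580/(1529 + 144/61) = -32294580/93413/61 = -32294580*61/93413 = -1969969380/93413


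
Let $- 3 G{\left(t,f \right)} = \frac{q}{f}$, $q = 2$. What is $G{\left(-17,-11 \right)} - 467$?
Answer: $- \frac{15409}{33} \approx -466.94$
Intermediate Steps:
$G{\left(t,f \right)} = - \frac{2}{3 f}$ ($G{\left(t,f \right)} = - \frac{2 \frac{1}{f}}{3} = - \frac{2}{3 f}$)
$G{\left(-17,-11 \right)} - 467 = - \frac{2}{3 \left(-11\right)} - 467 = \left(- \frac{2}{3}\right) \left(- \frac{1}{11}\right) - 467 = \frac{2}{33} - 467 = - \frac{15409}{33}$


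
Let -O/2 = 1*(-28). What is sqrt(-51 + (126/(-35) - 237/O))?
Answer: 17*I*sqrt(3990)/140 ≈ 7.6702*I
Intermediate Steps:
O = 56 (O = -2*(-28) = 56)
sqrt(-51 + (126/(-35) - 237/O)) = sqrt(-51 + (126/(-35) - 237/56)) = sqrt(-51 + (126*(-1/35) - 237*1/56)) = sqrt(-51 + (-18/5 - 237/56)) = sqrt(-51 - 2193/280) = sqrt(-16473/280) = 17*I*sqrt(3990)/140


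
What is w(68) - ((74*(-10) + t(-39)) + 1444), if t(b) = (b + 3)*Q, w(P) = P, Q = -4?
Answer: -780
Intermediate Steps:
t(b) = -12 - 4*b (t(b) = (b + 3)*(-4) = (3 + b)*(-4) = -12 - 4*b)
w(68) - ((74*(-10) + t(-39)) + 1444) = 68 - ((74*(-10) + (-12 - 4*(-39))) + 1444) = 68 - ((-740 + (-12 + 156)) + 1444) = 68 - ((-740 + 144) + 1444) = 68 - (-596 + 1444) = 68 - 1*848 = 68 - 848 = -780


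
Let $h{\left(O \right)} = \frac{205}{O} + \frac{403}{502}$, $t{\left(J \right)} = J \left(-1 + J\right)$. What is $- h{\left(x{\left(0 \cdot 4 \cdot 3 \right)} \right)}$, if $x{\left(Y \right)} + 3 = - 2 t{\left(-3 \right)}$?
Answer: $\frac{92029}{13554} \approx 6.7898$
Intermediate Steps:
$x{\left(Y \right)} = -27$ ($x{\left(Y \right)} = -3 - 2 \left(- 3 \left(-1 - 3\right)\right) = -3 - 2 \left(\left(-3\right) \left(-4\right)\right) = -3 - 24 = -27$)
$h{\left(O \right)} = \frac{403}{502} + \frac{205}{O}$ ($h{\left(O \right)} = \frac{205}{O} + 403 \cdot \frac{1}{502} = \frac{205}{O} + \frac{403}{502} = \frac{403}{502} + \frac{205}{O}$)
$- h{\left(x{\left(0 \cdot 4 \cdot 3 \right)} \right)} = - (\frac{403}{502} + \frac{205}{-27}) = - (\frac{403}{502} + 205 \left(- \frac{1}{27}\right)) = - (\frac{403}{502} - \frac{205}{27}) = \left(-1\right) \left(- \frac{92029}{13554}\right) = \frac{92029}{13554}$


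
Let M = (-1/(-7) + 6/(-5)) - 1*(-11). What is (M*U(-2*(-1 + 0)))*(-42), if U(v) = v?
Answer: -4176/5 ≈ -835.20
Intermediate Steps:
M = 348/35 (M = (-1*(-⅐) + 6*(-⅕)) + 11 = (⅐ - 6/5) + 11 = -37/35 + 11 = 348/35 ≈ 9.9429)
(M*U(-2*(-1 + 0)))*(-42) = (348*(-2*(-1 + 0))/35)*(-42) = (348*(-2*(-1))/35)*(-42) = ((348/35)*2)*(-42) = (696/35)*(-42) = -4176/5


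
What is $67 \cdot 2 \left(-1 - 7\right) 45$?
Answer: $-48240$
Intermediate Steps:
$67 \cdot 2 \left(-1 - 7\right) 45 = 67 \cdot 2 \left(-8\right) 45 = 67 \left(-16\right) 45 = \left(-1072\right) 45 = -48240$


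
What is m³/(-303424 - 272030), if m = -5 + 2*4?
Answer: -9/191818 ≈ -4.6919e-5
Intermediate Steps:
m = 3 (m = -5 + 8 = 3)
m³/(-303424 - 272030) = 3³/(-303424 - 272030) = 27/(-575454) = 27*(-1/575454) = -9/191818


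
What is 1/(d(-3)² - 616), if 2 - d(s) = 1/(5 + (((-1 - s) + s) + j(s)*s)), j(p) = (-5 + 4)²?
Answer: -1/615 ≈ -0.0016260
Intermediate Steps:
j(p) = 1 (j(p) = (-1)² = 1)
d(s) = 2 - 1/(4 + s) (d(s) = 2 - 1/(5 + (((-1 - s) + s) + 1*s)) = 2 - 1/(5 + (-1 + s)) = 2 - 1/(4 + s))
1/(d(-3)² - 616) = 1/(((7 + 2*(-3))/(4 - 3))² - 616) = 1/(((7 - 6)/1)² - 616) = 1/((1*1)² - 616) = 1/(1² - 616) = 1/(1 - 616) = 1/(-615) = -1/615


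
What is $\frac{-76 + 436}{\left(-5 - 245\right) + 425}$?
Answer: $\frac{72}{35} \approx 2.0571$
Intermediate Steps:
$\frac{-76 + 436}{\left(-5 - 245\right) + 425} = \frac{360}{\left(-5 - 245\right) + 425} = \frac{360}{-250 + 425} = \frac{360}{175} = 360 \cdot \frac{1}{175} = \frac{72}{35}$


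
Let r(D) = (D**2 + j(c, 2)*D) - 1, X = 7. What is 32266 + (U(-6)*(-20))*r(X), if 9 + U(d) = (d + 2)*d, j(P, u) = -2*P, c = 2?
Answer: 26266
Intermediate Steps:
r(D) = -1 + D**2 - 4*D (r(D) = (D**2 + (-2*2)*D) - 1 = (D**2 - 4*D) - 1 = -1 + D**2 - 4*D)
U(d) = -9 + d*(2 + d) (U(d) = -9 + (d + 2)*d = -9 + (2 + d)*d = -9 + d*(2 + d))
32266 + (U(-6)*(-20))*r(X) = 32266 + ((-9 + (-6)**2 + 2*(-6))*(-20))*(-1 + 7**2 - 4*7) = 32266 + ((-9 + 36 - 12)*(-20))*(-1 + 49 - 28) = 32266 + (15*(-20))*20 = 32266 - 300*20 = 32266 - 6000 = 26266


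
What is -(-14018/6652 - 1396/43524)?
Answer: 77425703/36190206 ≈ 2.1394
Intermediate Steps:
-(-14018/6652 - 1396/43524) = -(-14018*1/6652 - 1396*1/43524) = -(-7009/3326 - 349/10881) = -1*(-77425703/36190206) = 77425703/36190206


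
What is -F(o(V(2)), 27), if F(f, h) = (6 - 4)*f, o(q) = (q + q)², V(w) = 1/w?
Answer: -2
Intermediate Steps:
o(q) = 4*q² (o(q) = (2*q)² = 4*q²)
F(f, h) = 2*f
-F(o(V(2)), 27) = -2*4*(1/2)² = -2*4*(½)² = -2*4*(¼) = -2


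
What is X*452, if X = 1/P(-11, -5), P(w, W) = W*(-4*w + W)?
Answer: -452/195 ≈ -2.3179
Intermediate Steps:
P(w, W) = W*(W - 4*w)
X = -1/195 (X = 1/(-5*(-5 - 4*(-11))) = 1/(-5*(-5 + 44)) = 1/(-5*39) = 1/(-195) = -1/195 ≈ -0.0051282)
X*452 = -1/195*452 = -452/195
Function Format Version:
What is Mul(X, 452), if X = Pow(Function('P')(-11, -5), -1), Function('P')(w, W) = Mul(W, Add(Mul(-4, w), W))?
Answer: Rational(-452, 195) ≈ -2.3179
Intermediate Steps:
Function('P')(w, W) = Mul(W, Add(W, Mul(-4, w)))
X = Rational(-1, 195) (X = Pow(Mul(-5, Add(-5, Mul(-4, -11))), -1) = Pow(Mul(-5, Add(-5, 44)), -1) = Pow(Mul(-5, 39), -1) = Pow(-195, -1) = Rational(-1, 195) ≈ -0.0051282)
Mul(X, 452) = Mul(Rational(-1, 195), 452) = Rational(-452, 195)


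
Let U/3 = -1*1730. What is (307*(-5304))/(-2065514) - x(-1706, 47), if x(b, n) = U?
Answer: 5360822994/1032757 ≈ 5190.8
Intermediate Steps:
U = -5190 (U = 3*(-1*1730) = 3*(-1730) = -5190)
x(b, n) = -5190
(307*(-5304))/(-2065514) - x(-1706, 47) = (307*(-5304))/(-2065514) - 1*(-5190) = -1628328*(-1/2065514) + 5190 = 814164/1032757 + 5190 = 5360822994/1032757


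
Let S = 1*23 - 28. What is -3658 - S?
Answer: -3653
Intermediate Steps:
S = -5 (S = 23 - 28 = -5)
-3658 - S = -3658 - 1*(-5) = -3658 + 5 = -3653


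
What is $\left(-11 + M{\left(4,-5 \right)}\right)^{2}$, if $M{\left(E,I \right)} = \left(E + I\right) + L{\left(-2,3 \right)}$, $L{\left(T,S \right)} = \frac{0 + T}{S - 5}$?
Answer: $121$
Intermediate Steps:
$L{\left(T,S \right)} = \frac{T}{-5 + S}$
$M{\left(E,I \right)} = 1 + E + I$ ($M{\left(E,I \right)} = \left(E + I\right) - \frac{2}{-5 + 3} = \left(E + I\right) - \frac{2}{-2} = \left(E + I\right) - -1 = \left(E + I\right) + 1 = 1 + E + I$)
$\left(-11 + M{\left(4,-5 \right)}\right)^{2} = \left(-11 + \left(1 + 4 - 5\right)\right)^{2} = \left(-11 + 0\right)^{2} = \left(-11\right)^{2} = 121$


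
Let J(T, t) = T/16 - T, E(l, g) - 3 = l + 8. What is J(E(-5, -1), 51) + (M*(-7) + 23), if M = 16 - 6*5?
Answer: 923/8 ≈ 115.38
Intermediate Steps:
E(l, g) = 11 + l (E(l, g) = 3 + (l + 8) = 3 + (8 + l) = 11 + l)
M = -14 (M = 16 - 30 = -14)
J(T, t) = -15*T/16 (J(T, t) = T*(1/16) - T = T/16 - T = -15*T/16)
J(E(-5, -1), 51) + (M*(-7) + 23) = -15*(11 - 5)/16 + (-14*(-7) + 23) = -15/16*6 + (98 + 23) = -45/8 + 121 = 923/8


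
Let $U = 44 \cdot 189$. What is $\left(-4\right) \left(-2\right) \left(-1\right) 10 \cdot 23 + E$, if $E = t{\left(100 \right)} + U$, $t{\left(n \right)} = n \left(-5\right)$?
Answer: $5976$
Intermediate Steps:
$U = 8316$
$t{\left(n \right)} = - 5 n$
$E = 7816$ ($E = \left(-5\right) 100 + 8316 = -500 + 8316 = 7816$)
$\left(-4\right) \left(-2\right) \left(-1\right) 10 \cdot 23 + E = \left(-4\right) \left(-2\right) \left(-1\right) 10 \cdot 23 + 7816 = 8 \left(-1\right) 10 \cdot 23 + 7816 = \left(-8\right) 10 \cdot 23 + 7816 = \left(-80\right) 23 + 7816 = -1840 + 7816 = 5976$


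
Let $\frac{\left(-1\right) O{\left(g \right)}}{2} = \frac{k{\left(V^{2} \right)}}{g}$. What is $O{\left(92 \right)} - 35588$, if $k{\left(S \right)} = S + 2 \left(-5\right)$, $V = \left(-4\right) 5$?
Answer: $- \frac{818719}{23} \approx -35597.0$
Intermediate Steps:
$V = -20$
$k{\left(S \right)} = -10 + S$ ($k{\left(S \right)} = S - 10 = -10 + S$)
$O{\left(g \right)} = - \frac{780}{g}$ ($O{\left(g \right)} = - 2 \frac{-10 + \left(-20\right)^{2}}{g} = - 2 \frac{-10 + 400}{g} = - 2 \frac{390}{g} = - \frac{780}{g}$)
$O{\left(92 \right)} - 35588 = - \frac{780}{92} - 35588 = \left(-780\right) \frac{1}{92} - 35588 = - \frac{195}{23} - 35588 = - \frac{818719}{23}$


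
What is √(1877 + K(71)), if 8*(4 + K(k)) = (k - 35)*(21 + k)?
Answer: √2287 ≈ 47.823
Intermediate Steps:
K(k) = -4 + (-35 + k)*(21 + k)/8 (K(k) = -4 + ((k - 35)*(21 + k))/8 = -4 + ((-35 + k)*(21 + k))/8 = -4 + (-35 + k)*(21 + k)/8)
√(1877 + K(71)) = √(1877 + (-767/8 - 7/4*71 + (⅛)*71²)) = √(1877 + (-767/8 - 497/4 + (⅛)*5041)) = √(1877 + (-767/8 - 497/4 + 5041/8)) = √(1877 + 410) = √2287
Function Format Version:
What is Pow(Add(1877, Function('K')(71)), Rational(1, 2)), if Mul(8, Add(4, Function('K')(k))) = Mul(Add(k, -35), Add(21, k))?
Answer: Pow(2287, Rational(1, 2)) ≈ 47.823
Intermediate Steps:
Function('K')(k) = Add(-4, Mul(Rational(1, 8), Add(-35, k), Add(21, k))) (Function('K')(k) = Add(-4, Mul(Rational(1, 8), Mul(Add(k, -35), Add(21, k)))) = Add(-4, Mul(Rational(1, 8), Mul(Add(-35, k), Add(21, k)))) = Add(-4, Mul(Rational(1, 8), Add(-35, k), Add(21, k))))
Pow(Add(1877, Function('K')(71)), Rational(1, 2)) = Pow(Add(1877, Add(Rational(-767, 8), Mul(Rational(-7, 4), 71), Mul(Rational(1, 8), Pow(71, 2)))), Rational(1, 2)) = Pow(Add(1877, Add(Rational(-767, 8), Rational(-497, 4), Mul(Rational(1, 8), 5041))), Rational(1, 2)) = Pow(Add(1877, Add(Rational(-767, 8), Rational(-497, 4), Rational(5041, 8))), Rational(1, 2)) = Pow(Add(1877, 410), Rational(1, 2)) = Pow(2287, Rational(1, 2))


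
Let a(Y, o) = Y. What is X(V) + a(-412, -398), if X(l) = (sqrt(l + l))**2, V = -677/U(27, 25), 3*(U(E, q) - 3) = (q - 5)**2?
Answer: -172570/409 ≈ -421.93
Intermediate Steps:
U(E, q) = 3 + (-5 + q)**2/3 (U(E, q) = 3 + (q - 5)**2/3 = 3 + (-5 + q)**2/3)
V = -2031/409 (V = -677/(3 + (-5 + 25)**2/3) = -677/(3 + (1/3)*20**2) = -677/(3 + (1/3)*400) = -677/(3 + 400/3) = -677/409/3 = -677*3/409 = -2031/409 ≈ -4.9658)
X(l) = 2*l (X(l) = (sqrt(2*l))**2 = (sqrt(2)*sqrt(l))**2 = 2*l)
X(V) + a(-412, -398) = 2*(-2031/409) - 412 = -4062/409 - 412 = -172570/409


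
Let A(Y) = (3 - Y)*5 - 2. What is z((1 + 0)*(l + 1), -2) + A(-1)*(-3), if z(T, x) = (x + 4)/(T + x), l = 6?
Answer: -268/5 ≈ -53.600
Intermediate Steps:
z(T, x) = (4 + x)/(T + x)
A(Y) = 13 - 5*Y (A(Y) = (15 - 5*Y) - 2 = 13 - 5*Y)
z((1 + 0)*(l + 1), -2) + A(-1)*(-3) = (4 - 2)/((1 + 0)*(6 + 1) - 2) + (13 - 5*(-1))*(-3) = 2/(1*7 - 2) + (13 + 5)*(-3) = 2/(7 - 2) + 18*(-3) = 2/5 - 54 = -268/5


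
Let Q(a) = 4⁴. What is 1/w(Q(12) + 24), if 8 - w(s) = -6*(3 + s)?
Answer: 1/1706 ≈ 0.00058617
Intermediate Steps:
Q(a) = 256
w(s) = 26 + 6*s (w(s) = 8 - (-6)*(3 + s) = 8 - (-18 - 6*s) = 8 + (18 + 6*s) = 26 + 6*s)
1/w(Q(12) + 24) = 1/(26 + 6*(256 + 24)) = 1/(26 + 6*280) = 1/(26 + 1680) = 1/1706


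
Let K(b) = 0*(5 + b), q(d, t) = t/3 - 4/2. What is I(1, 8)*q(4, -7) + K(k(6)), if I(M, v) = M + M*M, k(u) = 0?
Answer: -26/3 ≈ -8.6667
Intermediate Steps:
q(d, t) = -2 + t/3 (q(d, t) = t*(⅓) - 4*½ = t/3 - 2 = -2 + t/3)
K(b) = 0
I(M, v) = M + M²
I(1, 8)*q(4, -7) + K(k(6)) = (1*(1 + 1))*(-2 + (⅓)*(-7)) + 0 = (1*2)*(-2 - 7/3) + 0 = 2*(-13/3) + 0 = -26/3 + 0 = -26/3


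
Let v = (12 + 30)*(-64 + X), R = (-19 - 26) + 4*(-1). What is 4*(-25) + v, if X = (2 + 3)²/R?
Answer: -19666/7 ≈ -2809.4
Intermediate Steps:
R = -49 (R = -45 - 4 = -49)
X = -25/49 (X = (2 + 3)²/(-49) = 5²*(-1/49) = 25*(-1/49) = -25/49 ≈ -0.51020)
v = -18966/7 (v = (12 + 30)*(-64 - 25/49) = 42*(-3161/49) = -18966/7 ≈ -2709.4)
4*(-25) + v = 4*(-25) - 18966/7 = -100 - 18966/7 = -19666/7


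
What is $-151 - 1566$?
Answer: $-1717$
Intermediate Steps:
$-151 - 1566 = -1717$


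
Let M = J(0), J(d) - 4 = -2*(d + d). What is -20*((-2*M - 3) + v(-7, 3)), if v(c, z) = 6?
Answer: 100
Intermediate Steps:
J(d) = 4 - 4*d (J(d) = 4 - 2*(d + d) = 4 - 4*d)
M = 4 (M = 4 - 4*0 = 4 + 0 = 4)
-20*((-2*M - 3) + v(-7, 3)) = -20*((-2*4 - 3) + 6) = -20*((-8 - 3) + 6) = -20*(-11 + 6) = -20*(-5) = 100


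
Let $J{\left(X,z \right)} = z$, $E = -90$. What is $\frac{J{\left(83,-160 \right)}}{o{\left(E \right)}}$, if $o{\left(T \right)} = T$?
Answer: $\frac{16}{9} \approx 1.7778$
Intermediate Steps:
$\frac{J{\left(83,-160 \right)}}{o{\left(E \right)}} = - \frac{160}{-90} = \left(-160\right) \left(- \frac{1}{90}\right) = \frac{16}{9}$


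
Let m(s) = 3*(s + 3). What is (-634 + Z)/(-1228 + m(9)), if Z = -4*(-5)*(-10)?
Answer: 417/596 ≈ 0.69966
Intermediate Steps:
m(s) = 9 + 3*s (m(s) = 3*(3 + s) = 9 + 3*s)
Z = -200 (Z = 20*(-10) = -200)
(-634 + Z)/(-1228 + m(9)) = (-634 - 200)/(-1228 + (9 + 3*9)) = -834/(-1228 + (9 + 27)) = -834/(-1228 + 36) = -834/(-1192) = -1/1192*(-834) = 417/596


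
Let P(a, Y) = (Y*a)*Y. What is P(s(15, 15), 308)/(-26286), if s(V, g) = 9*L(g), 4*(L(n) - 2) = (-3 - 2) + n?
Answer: -640332/4381 ≈ -146.16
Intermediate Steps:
L(n) = 3/4 + n/4 (L(n) = 2 + ((-3 - 2) + n)/4 = 2 + (-5 + n)/4 = 2 + (-5/4 + n/4) = 3/4 + n/4)
s(V, g) = 27/4 + 9*g/4 (s(V, g) = 9*(3/4 + g/4) = 27/4 + 9*g/4)
P(a, Y) = a*Y**2
P(s(15, 15), 308)/(-26286) = ((27/4 + (9/4)*15)*308**2)/(-26286) = ((27/4 + 135/4)*94864)*(-1/26286) = ((81/2)*94864)*(-1/26286) = 3841992*(-1/26286) = -640332/4381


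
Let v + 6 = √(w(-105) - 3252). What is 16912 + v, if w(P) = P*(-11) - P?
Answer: 16906 + 2*I*√498 ≈ 16906.0 + 44.632*I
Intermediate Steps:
w(P) = -12*P (w(P) = -11*P - P = -12*P)
v = -6 + 2*I*√498 (v = -6 + √(-12*(-105) - 3252) = -6 + √(1260 - 3252) = -6 + √(-1992) = -6 + 2*I*√498 ≈ -6.0 + 44.632*I)
16912 + v = 16912 + (-6 + 2*I*√498) = 16906 + 2*I*√498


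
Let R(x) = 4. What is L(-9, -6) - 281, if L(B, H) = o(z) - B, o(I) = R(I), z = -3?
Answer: -268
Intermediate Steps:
o(I) = 4
L(B, H) = 4 - B
L(-9, -6) - 281 = (4 - 1*(-9)) - 281 = (4 + 9) - 281 = 13 - 281 = -268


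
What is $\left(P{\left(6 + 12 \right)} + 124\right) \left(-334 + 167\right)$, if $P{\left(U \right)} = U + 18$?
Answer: $-26720$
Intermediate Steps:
$P{\left(U \right)} = 18 + U$
$\left(P{\left(6 + 12 \right)} + 124\right) \left(-334 + 167\right) = \left(\left(18 + \left(6 + 12\right)\right) + 124\right) \left(-334 + 167\right) = \left(\left(18 + 18\right) + 124\right) \left(-167\right) = \left(36 + 124\right) \left(-167\right) = 160 \left(-167\right) = -26720$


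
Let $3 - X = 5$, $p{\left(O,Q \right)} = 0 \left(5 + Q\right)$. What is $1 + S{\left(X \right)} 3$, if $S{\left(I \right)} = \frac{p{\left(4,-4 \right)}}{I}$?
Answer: $1$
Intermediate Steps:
$p{\left(O,Q \right)} = 0$
$X = -2$ ($X = 3 - 5 = -2$)
$S{\left(I \right)} = 0$ ($S{\left(I \right)} = \frac{0}{I} = 0$)
$1 + S{\left(X \right)} 3 = 1 + 0 \cdot 3 = 1 + 0 = 1$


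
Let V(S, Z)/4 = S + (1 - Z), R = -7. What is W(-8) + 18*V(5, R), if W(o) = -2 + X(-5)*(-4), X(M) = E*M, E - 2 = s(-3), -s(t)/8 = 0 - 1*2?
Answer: 1294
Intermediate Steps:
s(t) = 16 (s(t) = -8*(0 - 1*2) = -8*(0 - 2) = -8*(-2) = 16)
E = 18 (E = 2 + 16 = 18)
V(S, Z) = 4 - 4*Z + 4*S (V(S, Z) = 4*(S + (1 - Z)) = 4*(1 + S - Z) = 4 - 4*Z + 4*S)
X(M) = 18*M
W(o) = 358 (W(o) = -2 + (18*(-5))*(-4) = -2 - 90*(-4) = -2 + 360 = 358)
W(-8) + 18*V(5, R) = 358 + 18*(4 - 4*(-7) + 4*5) = 358 + 18*(4 + 28 + 20) = 358 + 18*52 = 358 + 936 = 1294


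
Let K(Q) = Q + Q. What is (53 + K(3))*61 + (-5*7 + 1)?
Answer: 3565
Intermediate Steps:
K(Q) = 2*Q
(53 + K(3))*61 + (-5*7 + 1) = (53 + 2*3)*61 + (-5*7 + 1) = (53 + 6)*61 + (-35 + 1) = 59*61 - 34 = 3599 - 34 = 3565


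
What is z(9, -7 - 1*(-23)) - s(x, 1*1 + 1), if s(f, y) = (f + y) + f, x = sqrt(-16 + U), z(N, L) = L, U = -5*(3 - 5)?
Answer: 14 - 2*I*sqrt(6) ≈ 14.0 - 4.899*I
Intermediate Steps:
U = 10 (U = -5*(-2) = 10)
x = I*sqrt(6) (x = sqrt(-16 + 10) = sqrt(-6) = I*sqrt(6) ≈ 2.4495*I)
s(f, y) = y + 2*f
z(9, -7 - 1*(-23)) - s(x, 1*1 + 1) = (-7 - 1*(-23)) - ((1*1 + 1) + 2*(I*sqrt(6))) = (-7 + 23) - ((1 + 1) + 2*I*sqrt(6)) = 16 - (2 + 2*I*sqrt(6)) = 16 + (-2 - 2*I*sqrt(6)) = 14 - 2*I*sqrt(6)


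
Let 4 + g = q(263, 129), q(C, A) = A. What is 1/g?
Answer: 1/125 ≈ 0.0080000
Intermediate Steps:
g = 125 (g = -4 + 129 = 125)
1/g = 1/125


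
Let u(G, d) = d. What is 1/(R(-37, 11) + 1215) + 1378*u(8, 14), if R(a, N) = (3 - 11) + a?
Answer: 22571641/1170 ≈ 19292.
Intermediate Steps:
R(a, N) = -8 + a
1/(R(-37, 11) + 1215) + 1378*u(8, 14) = 1/((-8 - 37) + 1215) + 1378*14 = 1/(-45 + 1215) + 19292 = 1/1170 + 19292 = 22571641/1170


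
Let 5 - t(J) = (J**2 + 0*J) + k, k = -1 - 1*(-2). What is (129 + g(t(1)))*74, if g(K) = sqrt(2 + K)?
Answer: 9546 + 74*sqrt(5) ≈ 9711.5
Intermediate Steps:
k = 1 (k = -1 + 2 = 1)
t(J) = 4 - J**2 (t(J) = 5 - ((J**2 + 0*J) + 1) = 5 - ((J**2 + 0) + 1) = 5 - (J**2 + 1) = 5 - (1 + J**2) = 5 + (-1 - J**2) = 4 - J**2)
(129 + g(t(1)))*74 = (129 + sqrt(2 + (4 - 1*1**2)))*74 = (129 + sqrt(2 + (4 - 1*1)))*74 = (129 + sqrt(2 + (4 - 1)))*74 = (129 + sqrt(2 + 3))*74 = (129 + sqrt(5))*74 = 9546 + 74*sqrt(5)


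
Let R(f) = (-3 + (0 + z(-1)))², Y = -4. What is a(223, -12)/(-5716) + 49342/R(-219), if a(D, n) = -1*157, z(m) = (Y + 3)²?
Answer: 70509875/5716 ≈ 12336.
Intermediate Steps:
z(m) = 1 (z(m) = (-4 + 3)² = (-1)² = 1)
a(D, n) = -157
R(f) = 4 (R(f) = (-3 + (0 + 1))² = (-3 + 1)² = (-2)² = 4)
a(223, -12)/(-5716) + 49342/R(-219) = -157/(-5716) + 49342/4 = -157*(-1/5716) + 49342*(¼) = 157/5716 + 24671/2 = 70509875/5716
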